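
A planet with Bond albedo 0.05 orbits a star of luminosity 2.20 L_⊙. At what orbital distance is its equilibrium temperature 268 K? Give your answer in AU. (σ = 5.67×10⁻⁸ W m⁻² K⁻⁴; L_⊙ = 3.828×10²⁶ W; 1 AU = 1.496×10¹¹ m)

d ≈ 1.56 AU

L = 2.20 × 3.828×10²⁶ = 8.42×10²⁶ W.
From T_eq⁴ = L(1−A)/(16πσd²): d = √[L(1−A)/(16πσT_eq⁴)].
d = √[8.42×10²⁶ × 0.95 / (16π × 5.67×10⁻⁸ × (268)⁴)] = 2.33×10¹¹ m = 1.56 AU.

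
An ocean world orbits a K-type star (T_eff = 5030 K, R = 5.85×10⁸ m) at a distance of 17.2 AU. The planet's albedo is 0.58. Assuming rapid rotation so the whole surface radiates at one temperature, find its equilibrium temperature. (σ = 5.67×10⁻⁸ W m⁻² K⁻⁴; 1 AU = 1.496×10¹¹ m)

d = 17.2 AU = 2.57×10¹² m.
L = 4πR_⋆²σT_⋆⁴ = 4π(5.85×10⁸)² × 5.67×10⁻⁸ × (5030)⁴ = 1.56×10²⁶ W.
S = L/(4πd²) = 1.88 W m⁻².
Energy balance: absorbed = emitted ⇒ πR²·S(1−A) = 4πR²·σT_eq⁴, so T_eq⁴ = S(1−A)/(4σ).
T_eq = [1.88 × 0.42 / (4 × 5.67×10⁻⁸)]^(1/4) = (3.47×10⁶)^(1/4) = 43.2 K.

T_eq ≈ 43.2 K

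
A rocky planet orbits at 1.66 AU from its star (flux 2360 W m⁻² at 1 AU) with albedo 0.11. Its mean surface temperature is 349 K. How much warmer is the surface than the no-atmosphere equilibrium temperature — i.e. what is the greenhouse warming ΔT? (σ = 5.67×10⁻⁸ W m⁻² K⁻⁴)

ΔT ≈ 108.2 K

S = 2360/1.66² = 856.4 W m⁻².
T_eq = [S(1−A)/(4σ)]^(1/4) = [856.4×0.89/(4×5.67×10⁻⁸)]^(1/4) = 240.8 K.
ΔT = T_surf − T_eq = 349 − 240.8.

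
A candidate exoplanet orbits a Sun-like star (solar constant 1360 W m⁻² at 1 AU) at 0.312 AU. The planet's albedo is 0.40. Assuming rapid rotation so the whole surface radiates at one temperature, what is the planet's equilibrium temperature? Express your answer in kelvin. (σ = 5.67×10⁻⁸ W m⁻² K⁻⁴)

T_eq ≈ 438 K

Flux at 0.312 AU: S = 1360/0.312² = 1.40×10⁴ W m⁻².
Energy balance: absorbed = emitted ⇒ πR²·S(1−A) = 4πR²·σT_eq⁴, so T_eq⁴ = S(1−A)/(4σ).
T_eq = [1.40×10⁴ × 0.60 / (4 × 5.67×10⁻⁸)]^(1/4) = (3.70×10¹⁰)^(1/4) = 438 K.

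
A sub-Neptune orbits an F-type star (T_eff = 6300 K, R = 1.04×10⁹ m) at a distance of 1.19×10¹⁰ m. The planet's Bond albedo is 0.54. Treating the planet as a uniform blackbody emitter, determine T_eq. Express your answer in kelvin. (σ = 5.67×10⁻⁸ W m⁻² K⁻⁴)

T_eq ≈ 1080 K

L = 4πR_⋆²σT_⋆⁴ = 4π(1.04×10⁹)² × 5.67×10⁻⁸ × (6300)⁴ = 1.21×10²⁷ W.
S = L/(4πd²) = 6.82×10⁵ W m⁻².
Energy balance: absorbed = emitted ⇒ πR²·S(1−A) = 4πR²·σT_eq⁴, so T_eq⁴ = S(1−A)/(4σ).
T_eq = [6.82×10⁵ × 0.46 / (4 × 5.67×10⁻⁸)]^(1/4) = (1.38×10¹²)^(1/4) = 1080 K.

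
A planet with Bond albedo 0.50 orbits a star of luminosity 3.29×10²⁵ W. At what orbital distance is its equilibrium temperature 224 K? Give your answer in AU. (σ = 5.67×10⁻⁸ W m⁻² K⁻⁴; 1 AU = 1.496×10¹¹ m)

From T_eq⁴ = L(1−A)/(16πσd²): d = √[L(1−A)/(16πσT_eq⁴)].
d = √[3.29×10²⁵ × 0.50 / (16π × 5.67×10⁻⁸ × (224)⁴)] = 4.79×10¹⁰ m = 0.320 AU.

d ≈ 0.320 AU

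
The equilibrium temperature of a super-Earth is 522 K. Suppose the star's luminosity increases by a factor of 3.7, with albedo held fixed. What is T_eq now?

T_eq ≈ 724 K

T_eq ∝ L^(1/4) · d^(−1/2).
T′ = 522 × 3.7^(1/4) = 724 K.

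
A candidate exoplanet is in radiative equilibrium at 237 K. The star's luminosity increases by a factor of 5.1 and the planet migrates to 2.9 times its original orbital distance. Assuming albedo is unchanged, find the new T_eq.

T_eq ≈ 209 K

T_eq ∝ L^(1/4) · d^(−1/2).
T′ = 237 × 5.1^(1/4) / 2.9^(1/2) = 209 K.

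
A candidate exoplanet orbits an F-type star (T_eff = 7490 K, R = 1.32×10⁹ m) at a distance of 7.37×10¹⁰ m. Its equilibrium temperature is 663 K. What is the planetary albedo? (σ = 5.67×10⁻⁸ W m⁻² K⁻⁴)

L = 4πR_⋆²σT_⋆⁴ = 4π(1.32×10⁹)² × 5.67×10⁻⁸ × (7490)⁴ = 3.91×10²⁷ W.
S = L/(4πd²) = 5.72×10⁴ W m⁻².
From T_eq⁴ = S(1−A)/(4σ): 1−A = 4σT_eq⁴/S.
1−A = 4 × 5.67×10⁻⁸ × (663)⁴ / 5.72×10⁴ = 0.766.

A ≈ 0.23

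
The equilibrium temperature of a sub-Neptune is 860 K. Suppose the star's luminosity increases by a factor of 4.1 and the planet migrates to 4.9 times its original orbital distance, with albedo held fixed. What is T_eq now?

T_eq ≈ 553 K

T_eq ∝ L^(1/4) · d^(−1/2).
T′ = 860 × 4.1^(1/4) / 4.9^(1/2) = 553 K.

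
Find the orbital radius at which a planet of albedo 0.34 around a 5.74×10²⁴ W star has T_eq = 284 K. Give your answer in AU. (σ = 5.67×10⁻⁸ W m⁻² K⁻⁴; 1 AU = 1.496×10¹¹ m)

From T_eq⁴ = L(1−A)/(16πσd²): d = √[L(1−A)/(16πσT_eq⁴)].
d = √[5.74×10²⁴ × 0.66 / (16π × 5.67×10⁻⁸ × (284)⁴)] = 1.43×10¹⁰ m = 0.0956 AU.

d ≈ 0.0956 AU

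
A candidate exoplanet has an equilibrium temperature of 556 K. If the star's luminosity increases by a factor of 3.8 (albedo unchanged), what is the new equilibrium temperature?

T_eq ≈ 776 K

T_eq ∝ L^(1/4) · d^(−1/2).
T′ = 556 × 3.8^(1/4) = 776 K.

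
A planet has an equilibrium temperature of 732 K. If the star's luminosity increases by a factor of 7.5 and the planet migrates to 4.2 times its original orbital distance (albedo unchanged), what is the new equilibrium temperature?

T_eq ≈ 591 K

T_eq ∝ L^(1/4) · d^(−1/2).
T′ = 732 × 7.5^(1/4) / 4.2^(1/2) = 591 K.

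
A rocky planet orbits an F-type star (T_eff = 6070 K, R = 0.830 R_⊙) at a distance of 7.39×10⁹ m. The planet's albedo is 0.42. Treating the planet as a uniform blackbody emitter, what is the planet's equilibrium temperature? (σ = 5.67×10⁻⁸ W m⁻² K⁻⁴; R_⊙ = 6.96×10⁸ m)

T_eq ≈ 1050 K

R_⋆ = 0.830 × 6.96×10⁸ = 5.78×10⁸ m.
L = 4πR_⋆²σT_⋆⁴ = 4π(5.78×10⁸)² × 5.67×10⁻⁸ × (6070)⁴ = 3.23×10²⁶ W.
S = L/(4πd²) = 4.70×10⁵ W m⁻².
Energy balance: absorbed = emitted ⇒ πR²·S(1−A) = 4πR²·σT_eq⁴, so T_eq⁴ = S(1−A)/(4σ).
T_eq = [4.70×10⁵ × 0.58 / (4 × 5.67×10⁻⁸)]^(1/4) = (1.20×10¹²)^(1/4) = 1050 K.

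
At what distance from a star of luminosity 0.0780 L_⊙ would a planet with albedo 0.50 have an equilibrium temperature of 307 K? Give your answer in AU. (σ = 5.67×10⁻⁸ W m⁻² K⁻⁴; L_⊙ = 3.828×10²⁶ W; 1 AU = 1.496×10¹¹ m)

d ≈ 0.162 AU

L = 0.0780 × 3.828×10²⁶ = 2.99×10²⁵ W.
From T_eq⁴ = L(1−A)/(16πσd²): d = √[L(1−A)/(16πσT_eq⁴)].
d = √[2.99×10²⁵ × 0.50 / (16π × 5.67×10⁻⁸ × (307)⁴)] = 2.43×10¹⁰ m = 0.162 AU.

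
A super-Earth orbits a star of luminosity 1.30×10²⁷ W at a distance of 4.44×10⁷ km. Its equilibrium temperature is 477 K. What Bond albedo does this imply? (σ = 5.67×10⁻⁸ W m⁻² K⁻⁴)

A ≈ 0.78

d = 4.44×10⁷ km = 4.44×10¹⁰ m.
Flux: S = L/(4πd²) = 1.30×10²⁷/(4π×(4.44×10¹⁰)²) = 5.25×10⁴ W m⁻².
From T_eq⁴ = S(1−A)/(4σ): 1−A = 4σT_eq⁴/S.
1−A = 4 × 5.67×10⁻⁸ × (477)⁴ / 5.25×10⁴ = 0.224.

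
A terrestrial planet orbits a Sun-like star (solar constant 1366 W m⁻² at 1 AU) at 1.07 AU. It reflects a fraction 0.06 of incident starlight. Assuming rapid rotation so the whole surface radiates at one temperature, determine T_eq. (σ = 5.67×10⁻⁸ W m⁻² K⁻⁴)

T_eq ≈ 265 K

Flux at 1.07 AU: S = 1366/1.07² = 1190 W m⁻².
Energy balance: absorbed = emitted ⇒ πR²·S(1−A) = 4πR²·σT_eq⁴, so T_eq⁴ = S(1−A)/(4σ).
T_eq = [1190 × 0.94 / (4 × 5.67×10⁻⁸)]^(1/4) = (4.95×10⁹)^(1/4) = 265 K.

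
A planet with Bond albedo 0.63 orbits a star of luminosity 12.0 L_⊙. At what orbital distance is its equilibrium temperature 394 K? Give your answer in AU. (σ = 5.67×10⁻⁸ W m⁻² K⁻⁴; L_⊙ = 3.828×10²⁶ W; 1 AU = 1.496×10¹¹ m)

d ≈ 1.05 AU

L = 12.0 × 3.828×10²⁶ = 4.59×10²⁷ W.
From T_eq⁴ = L(1−A)/(16πσd²): d = √[L(1−A)/(16πσT_eq⁴)].
d = √[4.59×10²⁷ × 0.37 / (16π × 5.67×10⁻⁸ × (394)⁴)] = 1.57×10¹¹ m = 1.05 AU.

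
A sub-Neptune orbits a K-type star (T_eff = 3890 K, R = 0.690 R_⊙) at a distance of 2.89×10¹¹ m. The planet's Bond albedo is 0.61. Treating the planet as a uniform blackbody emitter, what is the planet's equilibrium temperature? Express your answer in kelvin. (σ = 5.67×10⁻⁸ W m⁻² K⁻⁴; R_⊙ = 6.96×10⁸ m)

T_eq ≈ 88.6 K

R_⋆ = 0.690 × 6.96×10⁸ = 4.80×10⁸ m.
L = 4πR_⋆²σT_⋆⁴ = 4π(4.80×10⁸)² × 5.67×10⁻⁸ × (3890)⁴ = 3.76×10²⁵ W.
S = L/(4πd²) = 35.9 W m⁻².
Energy balance: absorbed = emitted ⇒ πR²·S(1−A) = 4πR²·σT_eq⁴, so T_eq⁴ = S(1−A)/(4σ).
T_eq = [35.9 × 0.39 / (4 × 5.67×10⁻⁸)]^(1/4) = (6.16×10⁷)^(1/4) = 88.6 K.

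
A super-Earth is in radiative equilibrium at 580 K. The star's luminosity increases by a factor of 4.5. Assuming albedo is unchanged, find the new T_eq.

T_eq ≈ 845 K

T_eq ∝ L^(1/4) · d^(−1/2).
T′ = 580 × 4.5^(1/4) = 845 K.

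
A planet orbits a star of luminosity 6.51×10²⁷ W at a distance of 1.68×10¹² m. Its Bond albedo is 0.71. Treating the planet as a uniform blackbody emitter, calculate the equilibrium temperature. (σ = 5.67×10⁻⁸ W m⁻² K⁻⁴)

Flux: S = L/(4πd²) = 6.51×10²⁷/(4π×(1.68×10¹²)²) = 184 W m⁻².
Energy balance: absorbed = emitted ⇒ πR²·S(1−A) = 4πR²·σT_eq⁴, so T_eq⁴ = S(1−A)/(4σ).
T_eq = [184 × 0.29 / (4 × 5.67×10⁻⁸)]^(1/4) = (2.35×10⁸)^(1/4) = 124 K.

T_eq ≈ 124 K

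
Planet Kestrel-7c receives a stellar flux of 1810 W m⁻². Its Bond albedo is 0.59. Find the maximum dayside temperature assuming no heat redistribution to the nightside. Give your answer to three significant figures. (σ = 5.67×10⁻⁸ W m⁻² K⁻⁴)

T_ss ≈ 338 K

With no redistribution each surface element balances locally: S(1−A) = σT⁴.
T = [1810 × 0.41 / 5.67×10⁻⁸]^(1/4) = (1.31×10¹⁰)^(1/4) = 338 K.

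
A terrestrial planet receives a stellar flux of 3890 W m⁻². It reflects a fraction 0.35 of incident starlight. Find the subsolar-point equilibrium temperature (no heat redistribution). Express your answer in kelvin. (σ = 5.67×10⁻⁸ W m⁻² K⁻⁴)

At the subsolar point the surface absorbs S(1−A) and emits σT⁴ per unit area — no factor of 4, since only the local patch is in balance.
T = [3890 × 0.65 / 5.67×10⁻⁸]^(1/4) = (4.46×10¹⁰)^(1/4) = 460 K.

T_ss ≈ 460 K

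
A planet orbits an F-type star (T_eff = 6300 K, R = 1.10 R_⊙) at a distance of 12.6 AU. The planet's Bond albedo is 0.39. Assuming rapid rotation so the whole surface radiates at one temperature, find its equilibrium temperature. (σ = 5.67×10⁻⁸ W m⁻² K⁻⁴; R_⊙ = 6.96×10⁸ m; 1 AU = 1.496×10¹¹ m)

R_⋆ = 1.10 × 6.96×10⁸ = 7.66×10⁸ m.
d = 12.6 AU = 1.88×10¹² m.
L = 4πR_⋆²σT_⋆⁴ = 4π(7.66×10⁸)² × 5.67×10⁻⁸ × (6300)⁴ = 6.58×10²⁶ W.
S = L/(4πd²) = 14.7 W m⁻².
Energy balance: absorbed = emitted ⇒ πR²·S(1−A) = 4πR²·σT_eq⁴, so T_eq⁴ = S(1−A)/(4σ).
T_eq = [14.7 × 0.61 / (4 × 5.67×10⁻⁸)]^(1/4) = (3.96×10⁷)^(1/4) = 79.3 K.

T_eq ≈ 79.3 K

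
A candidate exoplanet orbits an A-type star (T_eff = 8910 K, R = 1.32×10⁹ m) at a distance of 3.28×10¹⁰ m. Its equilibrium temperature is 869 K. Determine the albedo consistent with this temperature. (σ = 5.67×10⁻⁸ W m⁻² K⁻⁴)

A ≈ 0.78

L = 4πR_⋆²σT_⋆⁴ = 4π(1.32×10⁹)² × 5.67×10⁻⁸ × (8910)⁴ = 7.82×10²⁷ W.
S = L/(4πd²) = 5.79×10⁵ W m⁻².
From T_eq⁴ = S(1−A)/(4σ): 1−A = 4σT_eq⁴/S.
1−A = 4 × 5.67×10⁻⁸ × (869)⁴ / 5.79×10⁵ = 0.223.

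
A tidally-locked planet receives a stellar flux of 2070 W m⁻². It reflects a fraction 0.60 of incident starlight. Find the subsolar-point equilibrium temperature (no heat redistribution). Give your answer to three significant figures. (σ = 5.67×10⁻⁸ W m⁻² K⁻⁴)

T_ss ≈ 348 K

At the subsolar point the surface absorbs S(1−A) and emits σT⁴ per unit area — no factor of 4, since only the local patch is in balance.
T = [2070 × 0.40 / 5.67×10⁻⁸]^(1/4) = (1.46×10¹⁰)^(1/4) = 348 K.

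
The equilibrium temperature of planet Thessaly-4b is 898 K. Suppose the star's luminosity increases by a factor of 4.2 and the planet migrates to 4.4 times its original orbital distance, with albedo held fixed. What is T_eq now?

T_eq ≈ 613 K

T_eq ∝ L^(1/4) · d^(−1/2).
T′ = 898 × 4.2^(1/4) / 4.4^(1/2) = 613 K.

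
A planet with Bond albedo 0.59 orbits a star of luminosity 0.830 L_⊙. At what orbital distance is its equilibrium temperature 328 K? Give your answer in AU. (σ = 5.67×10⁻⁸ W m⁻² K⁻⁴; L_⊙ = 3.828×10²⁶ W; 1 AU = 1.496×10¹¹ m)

d ≈ 0.420 AU

L = 0.830 × 3.828×10²⁶ = 3.18×10²⁶ W.
From T_eq⁴ = L(1−A)/(16πσd²): d = √[L(1−A)/(16πσT_eq⁴)].
d = √[3.18×10²⁶ × 0.41 / (16π × 5.67×10⁻⁸ × (328)⁴)] = 6.28×10¹⁰ m = 0.420 AU.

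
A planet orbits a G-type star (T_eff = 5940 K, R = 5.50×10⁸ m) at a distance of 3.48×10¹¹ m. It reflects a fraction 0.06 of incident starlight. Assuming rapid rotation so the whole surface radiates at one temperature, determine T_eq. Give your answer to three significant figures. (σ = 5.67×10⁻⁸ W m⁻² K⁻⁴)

L = 4πR_⋆²σT_⋆⁴ = 4π(5.50×10⁸)² × 5.67×10⁻⁸ × (5940)⁴ = 2.68×10²⁶ W.
S = L/(4πd²) = 176 W m⁻².
Energy balance: absorbed = emitted ⇒ πR²·S(1−A) = 4πR²·σT_eq⁴, so T_eq⁴ = S(1−A)/(4σ).
T_eq = [176 × 0.94 / (4 × 5.67×10⁻⁸)]^(1/4) = (7.31×10⁸)^(1/4) = 164 K.

T_eq ≈ 164 K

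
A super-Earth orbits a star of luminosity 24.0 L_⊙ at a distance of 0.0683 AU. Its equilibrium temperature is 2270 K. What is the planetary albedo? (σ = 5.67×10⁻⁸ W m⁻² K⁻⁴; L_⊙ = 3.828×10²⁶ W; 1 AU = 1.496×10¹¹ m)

A ≈ 0.14

d = 0.0683 AU = 1.02×10¹⁰ m.
L = 24.0 × 3.828×10²⁶ = 9.19×10²⁷ W.
Flux: S = L/(4πd²) = 9.19×10²⁷/(4π×(1.02×10¹⁰)²) = 7.00×10⁶ W m⁻².
From T_eq⁴ = S(1−A)/(4σ): 1−A = 4σT_eq⁴/S.
1−A = 4 × 5.67×10⁻⁸ × (2270)⁴ / 7.00×10⁶ = 0.860.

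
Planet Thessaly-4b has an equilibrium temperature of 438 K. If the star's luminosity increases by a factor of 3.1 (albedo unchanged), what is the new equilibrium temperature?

T_eq ∝ L^(1/4) · d^(−1/2).
T′ = 438 × 3.1^(1/4) = 581 K.

T_eq ≈ 581 K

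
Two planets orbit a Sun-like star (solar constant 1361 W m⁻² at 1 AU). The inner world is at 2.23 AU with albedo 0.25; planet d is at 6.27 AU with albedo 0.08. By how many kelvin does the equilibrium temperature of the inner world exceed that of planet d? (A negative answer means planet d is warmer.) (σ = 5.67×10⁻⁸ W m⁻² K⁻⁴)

ΔT ≈ 64.6 K

T_eq = [S₀(1−A)/(4σd²)]^(1/4), so T ∝ (1−A)^(1/4) / √d.
T₁ = [1361×0.75/(4×5.67×10⁻⁸×2.23²)]^(1/4) = 173.45 K.
T₂ = [1361×0.92/(4×5.67×10⁻⁸×6.27²)]^(1/4) = 108.86 K.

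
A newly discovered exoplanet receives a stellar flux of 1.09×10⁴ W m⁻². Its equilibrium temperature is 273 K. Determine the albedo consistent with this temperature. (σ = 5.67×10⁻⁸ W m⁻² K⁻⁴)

A ≈ 0.88

From T_eq⁴ = S(1−A)/(4σ): 1−A = 4σT_eq⁴/S.
1−A = 4 × 5.67×10⁻⁸ × (273)⁴ / 1.09×10⁴ = 0.116.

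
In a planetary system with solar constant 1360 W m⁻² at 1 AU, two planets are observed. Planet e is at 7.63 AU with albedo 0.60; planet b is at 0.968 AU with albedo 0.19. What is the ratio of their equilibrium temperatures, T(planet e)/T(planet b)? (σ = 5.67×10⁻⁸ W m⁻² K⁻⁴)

T_eq = [S₀(1−A)/(4σd²)]^(1/4), so T ∝ (1−A)^(1/4) / √d.
T₁ = [1360×0.40/(4×5.67×10⁻⁸×7.63²)]^(1/4) = 80.12 K.
T₂ = [1360×0.81/(4×5.67×10⁻⁸×0.968²)]^(1/4) = 268.32 K.

T₁/T₂ ≈ 0.299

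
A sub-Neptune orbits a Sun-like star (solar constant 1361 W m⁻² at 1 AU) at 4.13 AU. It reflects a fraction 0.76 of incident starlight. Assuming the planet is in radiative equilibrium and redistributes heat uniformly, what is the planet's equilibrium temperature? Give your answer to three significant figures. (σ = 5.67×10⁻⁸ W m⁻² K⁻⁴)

Flux at 4.13 AU: S = 1361/4.13² = 79.8 W m⁻².
Energy balance: absorbed = emitted ⇒ πR²·S(1−A) = 4πR²·σT_eq⁴, so T_eq⁴ = S(1−A)/(4σ).
T_eq = [79.8 × 0.24 / (4 × 5.67×10⁻⁸)]^(1/4) = (8.44×10⁷)^(1/4) = 95.9 K.

T_eq ≈ 95.9 K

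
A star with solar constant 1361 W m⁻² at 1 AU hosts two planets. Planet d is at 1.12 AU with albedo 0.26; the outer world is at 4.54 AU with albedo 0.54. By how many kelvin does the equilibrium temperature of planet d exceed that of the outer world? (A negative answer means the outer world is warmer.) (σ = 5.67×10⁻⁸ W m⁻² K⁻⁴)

ΔT ≈ 136.3 K

T_eq = [S₀(1−A)/(4σd²)]^(1/4), so T ∝ (1−A)^(1/4) / √d.
T₁ = [1361×0.74/(4×5.67×10⁻⁸×1.12²)]^(1/4) = 243.92 K.
T₂ = [1361×0.46/(4×5.67×10⁻⁸×4.54²)]^(1/4) = 107.58 K.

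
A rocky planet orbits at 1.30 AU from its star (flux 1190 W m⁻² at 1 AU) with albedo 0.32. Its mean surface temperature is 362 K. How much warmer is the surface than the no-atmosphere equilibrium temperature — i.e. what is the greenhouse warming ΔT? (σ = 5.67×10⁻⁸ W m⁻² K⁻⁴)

ΔT ≈ 147.6 K

S = 1190/1.30² = 704.1 W m⁻².
T_eq = [S(1−A)/(4σ)]^(1/4) = [704.1×0.68/(4×5.67×10⁻⁸)]^(1/4) = 214.4 K.
ΔT = T_surf − T_eq = 362 − 214.4.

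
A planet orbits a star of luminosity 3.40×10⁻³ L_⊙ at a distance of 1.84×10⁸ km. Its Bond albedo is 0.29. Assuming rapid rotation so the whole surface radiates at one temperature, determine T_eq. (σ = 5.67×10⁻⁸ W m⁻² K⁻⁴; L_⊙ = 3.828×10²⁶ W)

T_eq ≈ 55.6 K

d = 1.84×10⁸ km = 1.84×10¹¹ m.
L = 3.40×10⁻³ × 3.828×10²⁶ = 1.30×10²⁴ W.
Flux: S = L/(4πd²) = 1.30×10²⁴/(4π×(1.84×10¹¹)²) = 3.06 W m⁻².
Energy balance: absorbed = emitted ⇒ πR²·S(1−A) = 4πR²·σT_eq⁴, so T_eq⁴ = S(1−A)/(4σ).
T_eq = [3.06 × 0.71 / (4 × 5.67×10⁻⁸)]^(1/4) = (9.58×10⁶)^(1/4) = 55.6 K.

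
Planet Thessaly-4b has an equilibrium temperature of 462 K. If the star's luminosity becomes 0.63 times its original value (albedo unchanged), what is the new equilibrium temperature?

T_eq ≈ 412 K

T_eq ∝ L^(1/4) · d^(−1/2).
T′ = 462 × 0.63^(1/4) = 412 K.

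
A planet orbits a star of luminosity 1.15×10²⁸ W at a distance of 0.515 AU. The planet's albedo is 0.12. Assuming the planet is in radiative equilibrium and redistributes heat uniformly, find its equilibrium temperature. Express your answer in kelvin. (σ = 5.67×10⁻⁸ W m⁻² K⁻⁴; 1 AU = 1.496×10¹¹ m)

d = 0.515 AU = 7.70×10¹⁰ m.
Flux: S = L/(4πd²) = 1.15×10²⁸/(4π×(7.70×10¹⁰)²) = 1.54×10⁵ W m⁻².
Energy balance: absorbed = emitted ⇒ πR²·S(1−A) = 4πR²·σT_eq⁴, so T_eq⁴ = S(1−A)/(4σ).
T_eq = [1.54×10⁵ × 0.88 / (4 × 5.67×10⁻⁸)]^(1/4) = (5.98×10¹¹)^(1/4) = 879 K.

T_eq ≈ 879 K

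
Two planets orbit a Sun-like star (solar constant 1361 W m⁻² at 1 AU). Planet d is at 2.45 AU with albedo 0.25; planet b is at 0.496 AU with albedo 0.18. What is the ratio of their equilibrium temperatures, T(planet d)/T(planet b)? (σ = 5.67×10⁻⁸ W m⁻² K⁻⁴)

T_eq = [S₀(1−A)/(4σd²)]^(1/4), so T ∝ (1−A)^(1/4) / √d.
T₁ = [1361×0.75/(4×5.67×10⁻⁸×2.45²)]^(1/4) = 165.48 K.
T₂ = [1361×0.82/(4×5.67×10⁻⁸×0.496²)]^(1/4) = 376.07 K.

T₁/T₂ ≈ 0.440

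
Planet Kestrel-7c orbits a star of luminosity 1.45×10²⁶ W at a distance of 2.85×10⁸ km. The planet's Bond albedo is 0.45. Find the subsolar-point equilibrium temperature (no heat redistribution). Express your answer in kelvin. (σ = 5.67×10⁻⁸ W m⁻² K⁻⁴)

T_ss ≈ 193 K

d = 2.85×10⁸ km = 2.85×10¹¹ m.
Flux: S = L/(4πd²) = 1.45×10²⁶/(4π×(2.85×10¹¹)²) = 142 W m⁻².
At the subsolar point the surface absorbs S(1−A) and emits σT⁴ per unit area — no factor of 4, since only the local patch is in balance.
T = [142 × 0.55 / 5.67×10⁻⁸]^(1/4) = (1.38×10⁹)^(1/4) = 193 K.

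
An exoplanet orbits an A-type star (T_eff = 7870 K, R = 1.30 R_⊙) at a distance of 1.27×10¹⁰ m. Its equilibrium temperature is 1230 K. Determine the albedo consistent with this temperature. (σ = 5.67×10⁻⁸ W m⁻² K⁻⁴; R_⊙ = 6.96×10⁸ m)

A ≈ 0.53

R_⋆ = 1.30 × 6.96×10⁸ = 9.05×10⁸ m.
L = 4πR_⋆²σT_⋆⁴ = 4π(9.05×10⁸)² × 5.67×10⁻⁸ × (7870)⁴ = 2.24×10²⁷ W.
S = L/(4πd²) = 1.10×10⁶ W m⁻².
From T_eq⁴ = S(1−A)/(4σ): 1−A = 4σT_eq⁴/S.
1−A = 4 × 5.67×10⁻⁸ × (1230)⁴ / 1.10×10⁶ = 0.470.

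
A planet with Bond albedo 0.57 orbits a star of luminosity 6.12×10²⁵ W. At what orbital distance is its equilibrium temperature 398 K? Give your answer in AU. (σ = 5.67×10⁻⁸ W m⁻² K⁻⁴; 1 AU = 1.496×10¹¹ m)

From T_eq⁴ = L(1−A)/(16πσd²): d = √[L(1−A)/(16πσT_eq⁴)].
d = √[6.12×10²⁵ × 0.43 / (16π × 5.67×10⁻⁸ × (398)⁴)] = 1.92×10¹⁰ m = 0.128 AU.

d ≈ 0.128 AU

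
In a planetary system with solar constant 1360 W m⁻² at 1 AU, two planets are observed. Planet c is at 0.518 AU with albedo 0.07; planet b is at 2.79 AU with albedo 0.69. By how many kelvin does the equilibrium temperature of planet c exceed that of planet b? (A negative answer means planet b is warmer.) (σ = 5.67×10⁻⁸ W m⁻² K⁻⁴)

T_eq = [S₀(1−A)/(4σd²)]^(1/4), so T ∝ (1−A)^(1/4) / √d.
T₁ = [1360×0.93/(4×5.67×10⁻⁸×0.518²)]^(1/4) = 379.69 K.
T₂ = [1360×0.31/(4×5.67×10⁻⁸×2.79²)]^(1/4) = 124.31 K.

ΔT ≈ 255.4 K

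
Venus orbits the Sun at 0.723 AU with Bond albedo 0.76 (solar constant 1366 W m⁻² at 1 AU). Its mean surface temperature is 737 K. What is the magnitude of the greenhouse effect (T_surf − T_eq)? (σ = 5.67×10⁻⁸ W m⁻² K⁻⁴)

ΔT ≈ 507.7 K

S = 1366/0.723² = 2613 W m⁻².
T_eq = [S(1−A)/(4σ)]^(1/4) = [2613×0.24/(4×5.67×10⁻⁸)]^(1/4) = 229.3 K.
ΔT = T_surf − T_eq = 737 − 229.3.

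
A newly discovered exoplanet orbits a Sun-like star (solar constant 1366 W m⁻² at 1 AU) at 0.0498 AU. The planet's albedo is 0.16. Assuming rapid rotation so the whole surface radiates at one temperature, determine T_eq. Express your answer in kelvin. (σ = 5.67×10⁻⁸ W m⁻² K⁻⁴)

Flux at 0.0498 AU: S = 1366/0.0498² = 5.51×10⁵ W m⁻².
Energy balance: absorbed = emitted ⇒ πR²·S(1−A) = 4πR²·σT_eq⁴, so T_eq⁴ = S(1−A)/(4σ).
T_eq = [5.51×10⁵ × 0.84 / (4 × 5.67×10⁻⁸)]^(1/4) = (2.04×10¹²)^(1/4) = 1200 K.

T_eq ≈ 1200 K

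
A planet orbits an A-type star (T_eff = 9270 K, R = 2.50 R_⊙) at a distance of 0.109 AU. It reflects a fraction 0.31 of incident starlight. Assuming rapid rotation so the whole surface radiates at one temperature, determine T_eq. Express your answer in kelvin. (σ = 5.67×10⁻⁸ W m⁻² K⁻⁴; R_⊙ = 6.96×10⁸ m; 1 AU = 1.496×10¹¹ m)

R_⋆ = 2.50 × 6.96×10⁸ = 1.74×10⁹ m.
d = 0.109 AU = 1.63×10¹⁰ m.
L = 4πR_⋆²σT_⋆⁴ = 4π(1.74×10⁹)² × 5.67×10⁻⁸ × (9270)⁴ = 1.59×10²⁸ W.
S = L/(4πd²) = 4.77×10⁶ W m⁻².
Energy balance: absorbed = emitted ⇒ πR²·S(1−A) = 4πR²·σT_eq⁴, so T_eq⁴ = S(1−A)/(4σ).
T_eq = [4.77×10⁶ × 0.69 / (4 × 5.67×10⁻⁸)]^(1/4) = (1.45×10¹³)^(1/4) = 1950 K.

T_eq ≈ 1950 K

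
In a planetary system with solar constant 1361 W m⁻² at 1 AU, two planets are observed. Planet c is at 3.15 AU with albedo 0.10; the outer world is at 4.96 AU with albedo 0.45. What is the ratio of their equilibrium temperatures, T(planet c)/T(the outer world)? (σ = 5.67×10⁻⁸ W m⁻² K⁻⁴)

T₁/T₂ ≈ 1.419

T_eq = [S₀(1−A)/(4σd²)]^(1/4), so T ∝ (1−A)^(1/4) / √d.
T₁ = [1361×0.90/(4×5.67×10⁻⁸×3.15²)]^(1/4) = 152.74 K.
T₂ = [1361×0.55/(4×5.67×10⁻⁸×4.96²)]^(1/4) = 107.62 K.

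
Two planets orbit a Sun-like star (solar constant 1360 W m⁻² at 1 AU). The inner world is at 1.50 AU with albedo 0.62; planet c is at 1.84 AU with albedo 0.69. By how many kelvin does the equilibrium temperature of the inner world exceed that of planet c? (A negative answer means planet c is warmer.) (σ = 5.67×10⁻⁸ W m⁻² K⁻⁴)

T_eq = [S₀(1−A)/(4σd²)]^(1/4), so T ∝ (1−A)^(1/4) / √d.
T₁ = [1360×0.38/(4×5.67×10⁻⁸×1.50²)]^(1/4) = 178.39 K.
T₂ = [1360×0.31/(4×5.67×10⁻⁸×1.84²)]^(1/4) = 153.08 K.

ΔT ≈ 25.3 K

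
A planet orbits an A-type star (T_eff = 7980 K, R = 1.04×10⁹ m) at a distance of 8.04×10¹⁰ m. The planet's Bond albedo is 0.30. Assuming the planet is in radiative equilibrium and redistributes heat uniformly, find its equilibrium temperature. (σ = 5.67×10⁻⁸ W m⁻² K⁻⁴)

L = 4πR_⋆²σT_⋆⁴ = 4π(1.04×10⁹)² × 5.67×10⁻⁸ × (7980)⁴ = 3.13×10²⁷ W.
S = L/(4πd²) = 3.85×10⁴ W m⁻².
Energy balance: absorbed = emitted ⇒ πR²·S(1−A) = 4πR²·σT_eq⁴, so T_eq⁴ = S(1−A)/(4σ).
T_eq = [3.85×10⁴ × 0.70 / (4 × 5.67×10⁻⁸)]^(1/4) = (1.19×10¹¹)^(1/4) = 587 K.

T_eq ≈ 587 K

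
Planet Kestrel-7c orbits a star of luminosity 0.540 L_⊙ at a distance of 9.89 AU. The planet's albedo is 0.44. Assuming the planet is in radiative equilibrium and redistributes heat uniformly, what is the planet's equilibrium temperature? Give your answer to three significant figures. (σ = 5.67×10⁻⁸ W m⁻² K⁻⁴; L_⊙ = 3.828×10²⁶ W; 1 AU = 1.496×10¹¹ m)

d = 9.89 AU = 1.48×10¹² m.
L = 0.540 × 3.828×10²⁶ = 2.07×10²⁶ W.
Flux: S = L/(4πd²) = 2.07×10²⁶/(4π×(1.48×10¹²)²) = 7.51 W m⁻².
Energy balance: absorbed = emitted ⇒ πR²·S(1−A) = 4πR²·σT_eq⁴, so T_eq⁴ = S(1−A)/(4σ).
T_eq = [7.51 × 0.56 / (4 × 5.67×10⁻⁸)]^(1/4) = (1.86×10⁷)^(1/4) = 65.6 K.

T_eq ≈ 65.6 K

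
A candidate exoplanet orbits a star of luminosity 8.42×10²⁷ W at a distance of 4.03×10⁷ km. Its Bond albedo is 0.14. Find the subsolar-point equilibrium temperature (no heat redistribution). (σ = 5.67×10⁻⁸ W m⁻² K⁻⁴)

T_ss ≈ 1580 K

d = 4.03×10⁷ km = 4.03×10¹⁰ m.
Flux: S = L/(4πd²) = 8.42×10²⁷/(4π×(4.03×10¹⁰)²) = 4.13×10⁵ W m⁻².
At the subsolar point the surface absorbs S(1−A) and emits σT⁴ per unit area — no factor of 4, since only the local patch is in balance.
T = [4.13×10⁵ × 0.86 / 5.67×10⁻⁸]^(1/4) = (6.26×10¹²)^(1/4) = 1580 K.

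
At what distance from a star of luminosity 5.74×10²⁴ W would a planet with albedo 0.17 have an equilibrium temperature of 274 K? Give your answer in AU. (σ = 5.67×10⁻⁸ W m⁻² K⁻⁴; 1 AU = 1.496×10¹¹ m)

d ≈ 0.115 AU

From T_eq⁴ = L(1−A)/(16πσd²): d = √[L(1−A)/(16πσT_eq⁴)].
d = √[5.74×10²⁴ × 0.83 / (16π × 5.67×10⁻⁸ × (274)⁴)] = 1.72×10¹⁰ m = 0.115 AU.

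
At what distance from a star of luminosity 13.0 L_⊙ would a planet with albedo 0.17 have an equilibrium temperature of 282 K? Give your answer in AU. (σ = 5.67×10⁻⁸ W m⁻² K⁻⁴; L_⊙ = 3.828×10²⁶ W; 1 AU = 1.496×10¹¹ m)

L = 13.0 × 3.828×10²⁶ = 4.98×10²⁷ W.
From T_eq⁴ = L(1−A)/(16πσd²): d = √[L(1−A)/(16πσT_eq⁴)].
d = √[4.98×10²⁷ × 0.83 / (16π × 5.67×10⁻⁸ × (282)⁴)] = 4.79×10¹¹ m = 3.20 AU.

d ≈ 3.20 AU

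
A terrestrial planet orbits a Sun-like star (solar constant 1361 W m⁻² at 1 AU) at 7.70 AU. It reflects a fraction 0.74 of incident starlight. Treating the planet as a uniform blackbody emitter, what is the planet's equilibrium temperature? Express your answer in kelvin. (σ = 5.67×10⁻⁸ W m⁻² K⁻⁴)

T_eq ≈ 71.6 K

Flux at 7.70 AU: S = 1361/7.70² = 23.0 W m⁻².
Energy balance: absorbed = emitted ⇒ πR²·S(1−A) = 4πR²·σT_eq⁴, so T_eq⁴ = S(1−A)/(4σ).
T_eq = [23.0 × 0.26 / (4 × 5.67×10⁻⁸)]^(1/4) = (2.63×10⁷)^(1/4) = 71.6 K.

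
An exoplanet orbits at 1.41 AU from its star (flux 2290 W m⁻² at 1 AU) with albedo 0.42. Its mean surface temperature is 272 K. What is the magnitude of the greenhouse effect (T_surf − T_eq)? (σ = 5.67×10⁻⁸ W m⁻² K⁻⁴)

S = 2290/1.41² = 1152 W m⁻².
T_eq = [S(1−A)/(4σ)]^(1/4) = [1152×0.58/(4×5.67×10⁻⁸)]^(1/4) = 233.0 K.
ΔT = T_surf − T_eq = 272 − 233.0.

ΔT ≈ 39.0 K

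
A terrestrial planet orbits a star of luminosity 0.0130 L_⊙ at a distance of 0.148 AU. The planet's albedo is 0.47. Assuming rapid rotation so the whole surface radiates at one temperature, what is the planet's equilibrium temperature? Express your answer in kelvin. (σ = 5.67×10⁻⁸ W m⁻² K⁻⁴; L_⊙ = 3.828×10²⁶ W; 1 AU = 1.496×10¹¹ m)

T_eq ≈ 208 K

d = 0.148 AU = 2.21×10¹⁰ m.
L = 0.0130 × 3.828×10²⁶ = 4.98×10²⁴ W.
Flux: S = L/(4πd²) = 4.98×10²⁴/(4π×(2.21×10¹⁰)²) = 808 W m⁻².
Energy balance: absorbed = emitted ⇒ πR²·S(1−A) = 4πR²·σT_eq⁴, so T_eq⁴ = S(1−A)/(4σ).
T_eq = [808 × 0.53 / (4 × 5.67×10⁻⁸)]^(1/4) = (1.89×10⁹)^(1/4) = 208 K.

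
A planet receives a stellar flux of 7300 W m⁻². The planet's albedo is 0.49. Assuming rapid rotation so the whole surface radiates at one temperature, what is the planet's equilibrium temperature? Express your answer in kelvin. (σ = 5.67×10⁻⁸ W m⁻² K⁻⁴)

Energy balance: absorbed = emitted ⇒ πR²·S(1−A) = 4πR²·σT_eq⁴, so T_eq⁴ = S(1−A)/(4σ).
T_eq = [7300 × 0.51 / (4 × 5.67×10⁻⁸)]^(1/4) = (1.64×10¹⁰)^(1/4) = 358 K.

T_eq ≈ 358 K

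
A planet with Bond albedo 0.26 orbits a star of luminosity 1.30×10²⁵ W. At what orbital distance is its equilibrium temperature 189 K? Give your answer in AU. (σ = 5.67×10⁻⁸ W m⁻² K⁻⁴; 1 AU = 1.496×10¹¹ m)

From T_eq⁴ = L(1−A)/(16πσd²): d = √[L(1−A)/(16πσT_eq⁴)].
d = √[1.30×10²⁵ × 0.74 / (16π × 5.67×10⁻⁸ × (189)⁴)] = 5.14×10¹⁰ m = 0.344 AU.

d ≈ 0.344 AU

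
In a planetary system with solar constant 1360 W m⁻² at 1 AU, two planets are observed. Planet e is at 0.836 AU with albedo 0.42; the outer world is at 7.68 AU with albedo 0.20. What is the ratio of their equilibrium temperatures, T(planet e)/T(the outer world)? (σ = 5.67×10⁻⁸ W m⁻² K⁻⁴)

T₁/T₂ ≈ 2.797

T_eq = [S₀(1−A)/(4σd²)]^(1/4), so T ∝ (1−A)^(1/4) / √d.
T₁ = [1360×0.58/(4×5.67×10⁻⁸×0.836²)]^(1/4) = 265.60 K.
T₂ = [1360×0.80/(4×5.67×10⁻⁸×7.68²)]^(1/4) = 94.97 K.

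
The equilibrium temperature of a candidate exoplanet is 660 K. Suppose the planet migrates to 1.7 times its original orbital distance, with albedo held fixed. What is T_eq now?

T_eq ∝ L^(1/4) · d^(−1/2).
T′ = 660 / 1.7^(1/2) = 506 K.

T_eq ≈ 506 K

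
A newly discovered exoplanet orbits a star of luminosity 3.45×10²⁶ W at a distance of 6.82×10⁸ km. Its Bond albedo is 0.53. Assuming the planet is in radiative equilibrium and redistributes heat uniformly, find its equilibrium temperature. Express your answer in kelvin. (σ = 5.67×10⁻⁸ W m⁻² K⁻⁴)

d = 6.82×10⁸ km = 6.82×10¹¹ m.
Flux: S = L/(4πd²) = 3.45×10²⁶/(4π×(6.82×10¹¹)²) = 59.0 W m⁻².
Energy balance: absorbed = emitted ⇒ πR²·S(1−A) = 4πR²·σT_eq⁴, so T_eq⁴ = S(1−A)/(4σ).
T_eq = [59.0 × 0.47 / (4 × 5.67×10⁻⁸)]^(1/4) = (1.22×10⁸)^(1/4) = 105 K.

T_eq ≈ 105 K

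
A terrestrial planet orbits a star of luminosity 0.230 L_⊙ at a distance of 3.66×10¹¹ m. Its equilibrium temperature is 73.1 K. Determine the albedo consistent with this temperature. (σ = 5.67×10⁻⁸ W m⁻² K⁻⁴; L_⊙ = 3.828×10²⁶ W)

L = 0.230 × 3.828×10²⁶ = 8.80×10²⁵ W.
Flux: S = L/(4πd²) = 8.80×10²⁵/(4π×(3.66×10¹¹)²) = 52.3 W m⁻².
From T_eq⁴ = S(1−A)/(4σ): 1−A = 4σT_eq⁴/S.
1−A = 4 × 5.67×10⁻⁸ × (73.1)⁴ / 52.3 = 0.124.

A ≈ 0.88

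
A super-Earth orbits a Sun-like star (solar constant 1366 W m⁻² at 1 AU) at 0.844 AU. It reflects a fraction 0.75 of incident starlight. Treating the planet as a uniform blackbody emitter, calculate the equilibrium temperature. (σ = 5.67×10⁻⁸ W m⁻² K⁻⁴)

T_eq ≈ 214 K

Flux at 0.844 AU: S = 1366/0.844² = 1920 W m⁻².
Energy balance: absorbed = emitted ⇒ πR²·S(1−A) = 4πR²·σT_eq⁴, so T_eq⁴ = S(1−A)/(4σ).
T_eq = [1920 × 0.25 / (4 × 5.67×10⁻⁸)]^(1/4) = (2.11×10⁹)^(1/4) = 214 K.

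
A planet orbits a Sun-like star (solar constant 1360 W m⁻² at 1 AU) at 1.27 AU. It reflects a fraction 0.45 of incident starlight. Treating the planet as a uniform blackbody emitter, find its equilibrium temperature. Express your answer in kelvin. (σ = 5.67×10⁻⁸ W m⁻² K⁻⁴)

Flux at 1.27 AU: S = 1360/1.27² = 843 W m⁻².
Energy balance: absorbed = emitted ⇒ πR²·S(1−A) = 4πR²·σT_eq⁴, so T_eq⁴ = S(1−A)/(4σ).
T_eq = [843 × 0.55 / (4 × 5.67×10⁻⁸)]^(1/4) = (2.04×10⁹)^(1/4) = 213 K.

T_eq ≈ 213 K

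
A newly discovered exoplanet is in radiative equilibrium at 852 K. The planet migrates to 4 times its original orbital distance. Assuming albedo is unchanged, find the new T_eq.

T_eq ≈ 426 K

T_eq ∝ L^(1/4) · d^(−1/2).
T′ = 852 / 4^(1/2) = 426 K.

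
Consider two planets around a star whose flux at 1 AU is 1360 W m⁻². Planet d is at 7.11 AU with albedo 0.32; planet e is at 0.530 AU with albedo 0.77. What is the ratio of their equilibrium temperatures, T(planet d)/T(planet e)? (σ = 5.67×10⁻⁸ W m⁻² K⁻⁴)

T₁/T₂ ≈ 0.358

T_eq = [S₀(1−A)/(4σd²)]^(1/4), so T ∝ (1−A)^(1/4) / √d.
T₁ = [1360×0.68/(4×5.67×10⁻⁸×7.11²)]^(1/4) = 94.77 K.
T₂ = [1360×0.23/(4×5.67×10⁻⁸×0.530²)]^(1/4) = 264.71 K.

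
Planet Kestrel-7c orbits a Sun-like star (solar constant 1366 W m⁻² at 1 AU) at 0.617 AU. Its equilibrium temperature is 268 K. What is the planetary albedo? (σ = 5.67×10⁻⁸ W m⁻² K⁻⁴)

Flux at 0.617 AU: S = 1366/0.617² = 3590 W m⁻².
From T_eq⁴ = S(1−A)/(4σ): 1−A = 4σT_eq⁴/S.
1−A = 4 × 5.67×10⁻⁸ × (268)⁴ / 3590 = 0.326.

A ≈ 0.67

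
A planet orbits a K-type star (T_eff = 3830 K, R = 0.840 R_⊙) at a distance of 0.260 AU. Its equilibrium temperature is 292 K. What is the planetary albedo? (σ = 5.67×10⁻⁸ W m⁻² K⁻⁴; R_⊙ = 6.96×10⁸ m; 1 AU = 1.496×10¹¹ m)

R_⋆ = 0.840 × 6.96×10⁸ = 5.85×10⁸ m.
d = 0.260 AU = 3.89×10¹⁰ m.
L = 4πR_⋆²σT_⋆⁴ = 4π(5.85×10⁸)² × 5.67×10⁻⁸ × (3830)⁴ = 5.24×10²⁵ W.
S = L/(4πd²) = 2760 W m⁻².
From T_eq⁴ = S(1−A)/(4σ): 1−A = 4σT_eq⁴/S.
1−A = 4 × 5.67×10⁻⁸ × (292)⁴ / 2760 = 0.598.

A ≈ 0.40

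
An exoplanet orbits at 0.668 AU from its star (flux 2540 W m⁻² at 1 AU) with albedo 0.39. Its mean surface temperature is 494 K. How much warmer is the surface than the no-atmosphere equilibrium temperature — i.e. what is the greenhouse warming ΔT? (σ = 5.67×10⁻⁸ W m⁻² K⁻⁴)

S = 2540/0.668² = 5692 W m⁻².
T_eq = [S(1−A)/(4σ)]^(1/4) = [5692×0.61/(4×5.67×10⁻⁸)]^(1/4) = 351.8 K.
ΔT = T_surf − T_eq = 494 − 351.8.

ΔT ≈ 142.2 K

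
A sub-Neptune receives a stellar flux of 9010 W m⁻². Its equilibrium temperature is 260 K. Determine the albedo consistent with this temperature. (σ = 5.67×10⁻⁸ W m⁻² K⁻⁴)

From T_eq⁴ = S(1−A)/(4σ): 1−A = 4σT_eq⁴/S.
1−A = 4 × 5.67×10⁻⁸ × (260)⁴ / 9010 = 0.115.

A ≈ 0.88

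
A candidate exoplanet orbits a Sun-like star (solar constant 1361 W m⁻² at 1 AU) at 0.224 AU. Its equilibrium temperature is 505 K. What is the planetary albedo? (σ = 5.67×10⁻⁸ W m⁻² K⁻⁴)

A ≈ 0.46

Flux at 0.224 AU: S = 1361/0.224² = 2.71×10⁴ W m⁻².
From T_eq⁴ = S(1−A)/(4σ): 1−A = 4σT_eq⁴/S.
1−A = 4 × 5.67×10⁻⁸ × (505)⁴ / 2.71×10⁴ = 0.544.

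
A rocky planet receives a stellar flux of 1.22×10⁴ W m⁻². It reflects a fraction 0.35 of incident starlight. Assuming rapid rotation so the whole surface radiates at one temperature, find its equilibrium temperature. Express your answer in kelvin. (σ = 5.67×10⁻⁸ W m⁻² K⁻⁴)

T_eq ≈ 432 K

Energy balance: absorbed = emitted ⇒ πR²·S(1−A) = 4πR²·σT_eq⁴, so T_eq⁴ = S(1−A)/(4σ).
T_eq = [1.22×10⁴ × 0.65 / (4 × 5.67×10⁻⁸)]^(1/4) = (3.50×10¹⁰)^(1/4) = 432 K.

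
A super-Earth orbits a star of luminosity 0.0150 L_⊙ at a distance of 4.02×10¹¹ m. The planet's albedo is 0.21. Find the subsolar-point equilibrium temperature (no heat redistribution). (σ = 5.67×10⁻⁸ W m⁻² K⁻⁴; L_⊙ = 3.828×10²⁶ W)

T_ss ≈ 79.2 K

L = 0.0150 × 3.828×10²⁶ = 5.74×10²⁴ W.
Flux: S = L/(4πd²) = 5.74×10²⁴/(4π×(4.02×10¹¹)²) = 2.83 W m⁻².
At the subsolar point the surface absorbs S(1−A) and emits σT⁴ per unit area — no factor of 4, since only the local patch is in balance.
T = [2.83 × 0.79 / 5.67×10⁻⁸]^(1/4) = (3.94×10⁷)^(1/4) = 79.2 K.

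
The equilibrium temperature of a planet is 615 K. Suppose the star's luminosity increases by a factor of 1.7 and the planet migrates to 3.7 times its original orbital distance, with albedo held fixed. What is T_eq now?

T_eq ≈ 365 K

T_eq ∝ L^(1/4) · d^(−1/2).
T′ = 615 × 1.7^(1/4) / 3.7^(1/2) = 365 K.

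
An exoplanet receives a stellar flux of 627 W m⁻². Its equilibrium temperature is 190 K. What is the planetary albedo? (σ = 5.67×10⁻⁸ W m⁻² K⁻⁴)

A ≈ 0.53

From T_eq⁴ = S(1−A)/(4σ): 1−A = 4σT_eq⁴/S.
1−A = 4 × 5.67×10⁻⁸ × (190)⁴ / 627 = 0.471.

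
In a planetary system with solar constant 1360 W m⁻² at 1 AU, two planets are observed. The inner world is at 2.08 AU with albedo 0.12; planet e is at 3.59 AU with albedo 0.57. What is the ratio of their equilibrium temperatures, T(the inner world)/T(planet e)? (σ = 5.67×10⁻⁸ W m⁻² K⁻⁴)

T_eq = [S₀(1−A)/(4σd²)]^(1/4), so T ∝ (1−A)^(1/4) / √d.
T₁ = [1360×0.88/(4×5.67×10⁻⁸×2.08²)]^(1/4) = 186.88 K.
T₂ = [1360×0.43/(4×5.67×10⁻⁸×3.59²)]^(1/4) = 118.93 K.

T₁/T₂ ≈ 1.571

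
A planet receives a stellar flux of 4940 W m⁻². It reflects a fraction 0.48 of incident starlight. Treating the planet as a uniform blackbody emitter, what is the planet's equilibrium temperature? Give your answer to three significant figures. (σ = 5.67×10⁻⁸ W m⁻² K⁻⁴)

T_eq ≈ 326 K

Energy balance: absorbed = emitted ⇒ πR²·S(1−A) = 4πR²·σT_eq⁴, so T_eq⁴ = S(1−A)/(4σ).
T_eq = [4940 × 0.52 / (4 × 5.67×10⁻⁸)]^(1/4) = (1.13×10¹⁰)^(1/4) = 326 K.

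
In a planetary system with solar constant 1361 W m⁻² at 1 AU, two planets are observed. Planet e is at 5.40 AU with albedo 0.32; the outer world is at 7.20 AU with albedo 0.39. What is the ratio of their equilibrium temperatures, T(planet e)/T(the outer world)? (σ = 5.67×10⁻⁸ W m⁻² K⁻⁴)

T₁/T₂ ≈ 1.186

T_eq = [S₀(1−A)/(4σd²)]^(1/4), so T ∝ (1−A)^(1/4) / √d.
T₁ = [1361×0.68/(4×5.67×10⁻⁸×5.40²)]^(1/4) = 108.76 K.
T₂ = [1361×0.61/(4×5.67×10⁻⁸×7.20²)]^(1/4) = 91.67 K.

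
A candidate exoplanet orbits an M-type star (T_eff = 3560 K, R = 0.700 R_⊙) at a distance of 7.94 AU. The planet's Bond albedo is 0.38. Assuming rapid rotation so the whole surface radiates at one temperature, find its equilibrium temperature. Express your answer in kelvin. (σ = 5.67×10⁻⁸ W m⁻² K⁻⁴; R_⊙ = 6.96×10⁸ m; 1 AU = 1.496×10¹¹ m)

R_⋆ = 0.700 × 6.96×10⁸ = 4.87×10⁸ m.
d = 7.94 AU = 1.19×10¹² m.
L = 4πR_⋆²σT_⋆⁴ = 4π(4.87×10⁸)² × 5.67×10⁻⁸ × (3560)⁴ = 2.72×10²⁵ W.
S = L/(4πd²) = 1.53 W m⁻².
Energy balance: absorbed = emitted ⇒ πR²·S(1−A) = 4πR²·σT_eq⁴, so T_eq⁴ = S(1−A)/(4σ).
T_eq = [1.53 × 0.62 / (4 × 5.67×10⁻⁸)]^(1/4) = (4.19×10⁶)^(1/4) = 45.2 K.

T_eq ≈ 45.2 K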